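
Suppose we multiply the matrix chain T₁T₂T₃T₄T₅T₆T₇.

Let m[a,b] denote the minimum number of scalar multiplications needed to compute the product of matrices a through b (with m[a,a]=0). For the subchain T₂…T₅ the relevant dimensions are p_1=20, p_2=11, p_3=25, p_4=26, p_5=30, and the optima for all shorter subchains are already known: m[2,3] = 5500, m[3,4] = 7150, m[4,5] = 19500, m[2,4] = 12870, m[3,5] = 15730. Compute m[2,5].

m[2,5] = min over k∈[2,4] of m[2,k]+m[k+1,5]+p_{1}·p_k·p_{5}.
k=2: 0 + 15730 + 20·11·30 = 22330; k=3: 5500 + 19500 + 20·25·30 = 40000; k=4: 12870 + 0 + 20·26·30 = 28470.
Minimum: 22330 at k=2.

22330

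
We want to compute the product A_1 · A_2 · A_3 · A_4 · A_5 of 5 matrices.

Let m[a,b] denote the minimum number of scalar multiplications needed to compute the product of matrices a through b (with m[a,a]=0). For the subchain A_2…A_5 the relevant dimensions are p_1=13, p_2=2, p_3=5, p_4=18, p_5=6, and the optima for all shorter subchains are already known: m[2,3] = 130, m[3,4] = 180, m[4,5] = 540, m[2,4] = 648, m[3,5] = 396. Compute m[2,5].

552

m[2,5] = min over k∈[2,4] of m[2,k]+m[k+1,5]+p_{1}·p_k·p_{5}.
k=2: 0 + 396 + 13·2·6 = 552; k=3: 130 + 540 + 13·5·6 = 1060; k=4: 648 + 0 + 13·18·6 = 2052.
Minimum: 552 at k=2.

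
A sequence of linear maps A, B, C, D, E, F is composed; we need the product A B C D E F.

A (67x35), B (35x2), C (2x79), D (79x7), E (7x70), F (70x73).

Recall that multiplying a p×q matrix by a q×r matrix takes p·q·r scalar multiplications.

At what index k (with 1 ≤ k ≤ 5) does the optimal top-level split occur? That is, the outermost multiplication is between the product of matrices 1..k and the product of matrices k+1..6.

Adjacent pairs: AB = 67·35·2 = 4690; BC = 35·2·79 = 5530; CD = 2·79·7 = 1106; DE = 79·7·70 = 38710; EF = 7·70·73 = 35770.
Length 3: A..C: k=1: 0+5530+67·35·79=190785; k=2: 4690+0+67·2·79=15276 → min 15276 | B..D: k=2: 0+1106+35·2·7=1596; k=3: 5530+0+35·79·7=24885 → min 1596 | C..E: k=3: 0+38710+2·79·70=49770; k=4: 1106+0+2·7·70=2086 → min 2086 | D..F: k=4: 0+35770+79·7·73=76139; k=5: 38710+0+79·70·73=442400 → min 76139.
Length 4: A..D: k=1: 0+1596+67·35·7=18011; k=2: 4690+1106+67·2·7=6734; k=3: 15276+0+67·79·7=52327 → min 6734 | B..E: k=2: 0+2086+35·2·70=6986; k=3: 5530+38710+35·79·70=237790; k=4: 1596+0+35·7·70=18746 → min 6986 | C..F: k=3: 0+76139+2·79·73=87673; k=4: 1106+35770+2·7·73=37898; k=5: 2086+0+2·70·73=12306 → min 12306.
Length 5: A..E: k=1: 0+6986+67·35·70=171136; k=2: 4690+2086+67·2·70=16156; k=3: 15276+38710+67·79·70=424496; k=4: 6734+0+67·7·70=39564 → min 16156 | B..F: k=2: 0+12306+35·2·73=17416; k=3: 5530+76139+35·79·73=283514; k=4: 1596+35770+35·7·73=55251; k=5: 6986+0+35·70·73=185836 → min 17416.
Top-level splits: k=1: (A..A)·(B..F) → 0+17416+67·35·73 = 188601; k=2: (A..B)·(C..F) → 4690+12306+67·2·73 = 26778; k=3: (A..C)·(D..F) → 15276+76139+67·79·73 = 477804; k=4: (A..D)·(E..F) → 6734+35770+67·7·73 = 76741; k=5: (A..E)·(F..F) → 16156+0+67·70·73 = 358526.
Best split is after B, i.e. k = 2.

2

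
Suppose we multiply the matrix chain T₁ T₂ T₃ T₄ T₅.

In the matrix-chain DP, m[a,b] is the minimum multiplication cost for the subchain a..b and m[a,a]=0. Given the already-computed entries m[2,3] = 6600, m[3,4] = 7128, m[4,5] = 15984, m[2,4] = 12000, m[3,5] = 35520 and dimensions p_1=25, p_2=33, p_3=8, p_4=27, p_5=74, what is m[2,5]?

m[2,5] = min over k∈[2,4] of m[2,k]+m[k+1,5]+p_{1}·p_k·p_{5}.
k=2: 0 + 35520 + 25·33·74 = 96570; k=3: 6600 + 15984 + 25·8·74 = 37384; k=4: 12000 + 0 + 25·27·74 = 61950.
Minimum: 37384 at k=3.

37384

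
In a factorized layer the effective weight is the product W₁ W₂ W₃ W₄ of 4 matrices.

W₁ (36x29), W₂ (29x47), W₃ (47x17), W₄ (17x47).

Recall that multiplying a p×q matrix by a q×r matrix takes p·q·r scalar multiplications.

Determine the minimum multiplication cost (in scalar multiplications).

69683

Adjacent pairs: W₁W₂ = 36·29·47 = 49068; W₂W₃ = 29·47·17 = 23171; W₃W₄ = 47·17·47 = 37553.
Length 3: W₁..W₃: k=1: 0+23171+36·29·17=40919; k=2: 49068+0+36·47·17=77832 → min 40919 | W₂..W₄: k=2: 0+37553+29·47·47=101614; k=3: 23171+0+29·17·47=46342 → min 46342.
Length 4: W₁..W₄: k=1: 0+46342+36·29·47=95410; k=2: 49068+37553+36·47·47=166145; k=3: 40919+0+36·17·47=69683 → min 69683.
Optimal order: ((W₁ (W₂ W₃)) W₄) with cost 69683.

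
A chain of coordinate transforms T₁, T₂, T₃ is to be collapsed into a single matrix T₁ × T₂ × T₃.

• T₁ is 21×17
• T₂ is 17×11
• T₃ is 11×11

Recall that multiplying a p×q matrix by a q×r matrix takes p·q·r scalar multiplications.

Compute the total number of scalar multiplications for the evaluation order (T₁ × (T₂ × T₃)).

(T₂ × T₃): 17×11 by 11×11 → 17×11, cost 17·11·11 = 2057
(T₁ × (T₂ × T₃)): 21×17 by 17×11 → 21×11, cost 21·17·11 = 3927; cumulative 5984
Total: 5984 scalar multiplications.

5984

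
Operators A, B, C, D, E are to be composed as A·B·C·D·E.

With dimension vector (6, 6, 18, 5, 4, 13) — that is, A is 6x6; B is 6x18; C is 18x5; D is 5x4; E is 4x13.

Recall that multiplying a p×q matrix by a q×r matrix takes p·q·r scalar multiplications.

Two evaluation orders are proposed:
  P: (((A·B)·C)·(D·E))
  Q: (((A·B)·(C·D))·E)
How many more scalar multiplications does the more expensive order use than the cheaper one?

Order P = (((A·B)·C)·(D·E)): (A·B): 6×6 by 6×18 → 6×18, cost 6·6·18 = 648; ((A·B)·C): 6×18 by 18×5 → 6×5, cost 6·18·5 = 540; cumulative 1188; (D·E): 5×4 by 4×13 → 5×13, cost 5·4·13 = 260; (((A·B)·C)·(D·E)): 6×5 by 5×13 → 6×13, cost 6·5·13 = 390; cumulative 1838. Total 1838.
Order Q = (((A·B)·(C·D))·E): (A·B): 6×6 by 6×18 → 6×18, cost 6·6·18 = 648; (C·D): 18×5 by 5×4 → 18×4, cost 18·5·4 = 360; ((A·B)·(C·D)): 6×18 by 18×4 → 6×4, cost 6·18·4 = 432; cumulative 1440; (((A·B)·(C·D))·E): 6×4 by 4×13 → 6×13, cost 6·4·13 = 312; cumulative 1752. Total 1752.
Difference: |1838 − 1752| = 86.

86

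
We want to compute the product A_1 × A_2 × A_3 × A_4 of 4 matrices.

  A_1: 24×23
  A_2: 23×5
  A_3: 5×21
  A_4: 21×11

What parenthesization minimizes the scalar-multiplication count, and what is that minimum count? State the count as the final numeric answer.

5235

Adjacent pairs: A_1A_2 = 24·23·5 = 2760; A_2A_3 = 23·5·21 = 2415; A_3A_4 = 5·21·11 = 1155.
Length 3: A_1..A_3: k=1: 0+2415+24·23·21=14007; k=2: 2760+0+24·5·21=5280 → min 5280 | A_2..A_4: k=2: 0+1155+23·5·11=2420; k=3: 2415+0+23·21·11=7728 → min 2420.
Length 4: A_1..A_4: k=1: 0+2420+24·23·11=8492; k=2: 2760+1155+24·5·11=5235; k=3: 5280+0+24·21·11=10824 → min 5235.
Optimal parenthesization: ((A_1 × A_2) × (A_3 × A_4)) with cost 5235.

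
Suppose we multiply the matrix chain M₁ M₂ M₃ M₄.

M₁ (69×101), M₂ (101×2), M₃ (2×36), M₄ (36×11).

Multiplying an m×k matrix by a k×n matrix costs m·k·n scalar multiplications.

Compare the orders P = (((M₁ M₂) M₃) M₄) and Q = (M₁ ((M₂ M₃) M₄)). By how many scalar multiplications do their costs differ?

Order P = (((M₁ M₂) M₃) M₄): (M₁ M₂): 69×101 by 101×2 → 69×2, cost 69·101·2 = 13938; ((M₁ M₂) M₃): 69×2 by 2×36 → 69×36, cost 69·2·36 = 4968; cumulative 18906; (((M₁ M₂) M₃) M₄): 69×36 by 36×11 → 69×11, cost 69·36·11 = 27324; cumulative 46230. Total 46230.
Order Q = (M₁ ((M₂ M₃) M₄)): (M₂ M₃): 101×2 by 2×36 → 101×36, cost 101·2·36 = 7272; ((M₂ M₃) M₄): 101×36 by 36×11 → 101×11, cost 101·36·11 = 39996; cumulative 47268; (M₁ ((M₂ M₃) M₄)): 69×101 by 101×11 → 69×11, cost 69·101·11 = 76659; cumulative 123927. Total 123927.
Difference: |46230 − 123927| = 77697.

77697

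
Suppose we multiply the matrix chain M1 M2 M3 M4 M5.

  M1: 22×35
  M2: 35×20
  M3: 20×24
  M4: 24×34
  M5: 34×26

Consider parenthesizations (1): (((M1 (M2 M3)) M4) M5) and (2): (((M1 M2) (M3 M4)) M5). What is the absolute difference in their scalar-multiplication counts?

6552

Order (1) = (((M1 (M2 M3)) M4) M5): (M2 M3): 35×20 by 20×24 → 35×24, cost 35·20·24 = 16800; (M1 (M2 M3)): 22×35 by 35×24 → 22×24, cost 22·35·24 = 18480; cumulative 35280; ((M1 (M2 M3)) M4): 22×24 by 24×34 → 22×34, cost 22·24·34 = 17952; cumulative 53232; (((M1 (M2 M3)) M4) M5): 22×34 by 34×26 → 22×26, cost 22·34·26 = 19448; cumulative 72680. Total 72680.
Order (2) = (((M1 M2) (M3 M4)) M5): (M1 M2): 22×35 by 35×20 → 22×20, cost 22·35·20 = 15400; (M3 M4): 20×24 by 24×34 → 20×34, cost 20·24·34 = 16320; ((M1 M2) (M3 M4)): 22×20 by 20×34 → 22×34, cost 22·20·34 = 14960; cumulative 46680; (((M1 M2) (M3 M4)) M5): 22×34 by 34×26 → 22×26, cost 22·34·26 = 19448; cumulative 66128. Total 66128.
Difference: |72680 − 66128| = 6552.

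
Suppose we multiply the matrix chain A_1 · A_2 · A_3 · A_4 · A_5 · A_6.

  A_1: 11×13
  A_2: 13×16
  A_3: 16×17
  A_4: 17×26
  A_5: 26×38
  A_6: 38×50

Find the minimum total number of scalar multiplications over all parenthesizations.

41910

Adjacent pairs: A_1A_2 = 11·13·16 = 2288; A_2A_3 = 13·16·17 = 3536; A_3A_4 = 16·17·26 = 7072; A_4A_5 = 17·26·38 = 16796; A_5A_6 = 26·38·50 = 49400.
Length 3: A_1..A_3: k=1: 0+3536+11·13·17=5967; k=2: 2288+0+11·16·17=5280 → min 5280 | A_2..A_4: k=2: 0+7072+13·16·26=12480; k=3: 3536+0+13·17·26=9282 → min 9282 | A_3..A_5: k=3: 0+16796+16·17·38=27132; k=4: 7072+0+16·26·38=22880 → min 22880 | A_4..A_6: k=4: 0+49400+17·26·50=71500; k=5: 16796+0+17·38·50=49096 → min 49096.
Length 4: A_1..A_4: k=1: 0+9282+11·13·26=13000; k=2: 2288+7072+11·16·26=13936; k=3: 5280+0+11·17·26=10142 → min 10142 | A_2..A_5: k=2: 0+22880+13·16·38=30784; k=3: 3536+16796+13·17·38=28730; k=4: 9282+0+13·26·38=22126 → min 22126 | A_3..A_6: k=3: 0+49096+16·17·50=62696; k=4: 7072+49400+16·26·50=77272; k=5: 22880+0+16·38·50=53280 → min 53280.
Length 5: A_1..A_5: k=1: 0+22126+11·13·38=27560; k=2: 2288+22880+11·16·38=31856; k=3: 5280+16796+11·17·38=29182; k=4: 10142+0+11·26·38=21010 → min 21010 | A_2..A_6: k=2: 0+53280+13·16·50=63680; k=3: 3536+49096+13·17·50=63682; k=4: 9282+49400+13·26·50=75582; k=5: 22126+0+13·38·50=46826 → min 46826.
Length 6: A_1..A_6: k=1: 0+46826+11·13·50=53976; k=2: 2288+53280+11·16·50=64368; k=3: 5280+49096+11·17·50=63726; k=4: 10142+49400+11·26·50=73842; k=5: 21010+0+11·38·50=41910 → min 41910.
Optimal order: (((((A_1 · A_2) · A_3) · A_4) · A_5) · A_6) with cost 41910.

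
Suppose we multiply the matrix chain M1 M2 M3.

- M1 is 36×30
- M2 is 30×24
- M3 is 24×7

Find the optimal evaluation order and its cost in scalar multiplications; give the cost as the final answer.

12600

(M1 (M2 M3)): cost 12600.
((M1 M2) M3): cost 31968.
Optimal: (M1 (M2 M3)) with cost 12600.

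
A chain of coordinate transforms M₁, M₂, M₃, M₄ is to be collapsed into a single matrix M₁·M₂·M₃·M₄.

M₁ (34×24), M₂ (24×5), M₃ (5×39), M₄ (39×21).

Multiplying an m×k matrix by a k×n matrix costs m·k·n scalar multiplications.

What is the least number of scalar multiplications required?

Adjacent pairs: M₁M₂ = 34·24·5 = 4080; M₂M₃ = 24·5·39 = 4680; M₃M₄ = 5·39·21 = 4095.
Length 3: M₁..M₃: k=1: 0+4680+34·24·39=36504; k=2: 4080+0+34·5·39=10710 → min 10710 | M₂..M₄: k=2: 0+4095+24·5·21=6615; k=3: 4680+0+24·39·21=24336 → min 6615.
Length 4: M₁..M₄: k=1: 0+6615+34·24·21=23751; k=2: 4080+4095+34·5·21=11745; k=3: 10710+0+34·39·21=38556 → min 11745.
Optimal order: ((M₁·M₂)·(M₃·M₄)) with cost 11745.

11745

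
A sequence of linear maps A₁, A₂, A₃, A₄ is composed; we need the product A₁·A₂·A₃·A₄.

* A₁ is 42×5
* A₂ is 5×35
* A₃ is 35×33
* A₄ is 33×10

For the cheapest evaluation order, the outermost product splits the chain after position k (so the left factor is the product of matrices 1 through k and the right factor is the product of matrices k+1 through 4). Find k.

1

Adjacent pairs: A₁A₂ = 42·5·35 = 7350; A₂A₃ = 5·35·33 = 5775; A₃A₄ = 35·33·10 = 11550.
Length 3: A₁..A₃: k=1: 0+5775+42·5·33=12705; k=2: 7350+0+42·35·33=55860 → min 12705 | A₂..A₄: k=2: 0+11550+5·35·10=13300; k=3: 5775+0+5·33·10=7425 → min 7425.
Top-level splits: k=1: (A₁..A₁)·(A₂..A₄) → 0+7425+42·5·10 = 9525; k=2: (A₁..A₂)·(A₃..A₄) → 7350+11550+42·35·10 = 33600; k=3: (A₁..A₃)·(A₄..A₄) → 12705+0+42·33·10 = 26565.
Best split is after A₁, i.e. k = 1.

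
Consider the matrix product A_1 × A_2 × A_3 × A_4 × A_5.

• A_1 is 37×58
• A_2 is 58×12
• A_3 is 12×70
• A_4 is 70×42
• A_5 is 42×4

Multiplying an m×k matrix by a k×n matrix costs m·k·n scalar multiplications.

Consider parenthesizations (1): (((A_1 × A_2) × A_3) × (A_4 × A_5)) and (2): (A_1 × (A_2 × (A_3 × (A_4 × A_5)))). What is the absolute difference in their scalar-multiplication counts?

Order (1) = (((A_1 × A_2) × A_3) × (A_4 × A_5)): (A_1 × A_2): 37×58 by 58×12 → 37×12, cost 37·58·12 = 25752; ((A_1 × A_2) × A_3): 37×12 by 12×70 → 37×70, cost 37·12·70 = 31080; cumulative 56832; (A_4 × A_5): 70×42 by 42×4 → 70×4, cost 70·42·4 = 11760; (((A_1 × A_2) × A_3) × (A_4 × A_5)): 37×70 by 70×4 → 37×4, cost 37·70·4 = 10360; cumulative 78952. Total 78952.
Order (2) = (A_1 × (A_2 × (A_3 × (A_4 × A_5)))): (A_4 × A_5): 70×42 by 42×4 → 70×4, cost 70·42·4 = 11760; (A_3 × (A_4 × A_5)): 12×70 by 70×4 → 12×4, cost 12·70·4 = 3360; cumulative 15120; (A_2 × (A_3 × (A_4 × A_5))): 58×12 by 12×4 → 58×4, cost 58·12·4 = 2784; cumulative 17904; (A_1 × (A_2 × (A_3 × (A_4 × A_5)))): 37×58 by 58×4 → 37×4, cost 37·58·4 = 8584; cumulative 26488. Total 26488.
Difference: |78952 − 26488| = 52464.

52464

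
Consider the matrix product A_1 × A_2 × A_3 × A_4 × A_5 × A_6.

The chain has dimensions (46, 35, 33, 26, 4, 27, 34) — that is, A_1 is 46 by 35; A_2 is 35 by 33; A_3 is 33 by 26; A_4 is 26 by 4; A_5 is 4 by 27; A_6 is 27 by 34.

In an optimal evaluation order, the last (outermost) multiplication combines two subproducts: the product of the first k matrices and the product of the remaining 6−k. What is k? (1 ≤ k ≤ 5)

4

Adjacent pairs: A_1A_2 = 46·35·33 = 53130; A_2A_3 = 35·33·26 = 30030; A_3A_4 = 33·26·4 = 3432; A_4A_5 = 26·4·27 = 2808; A_5A_6 = 4·27·34 = 3672.
Length 3: A_1..A_3: k=1: 0+30030+46·35·26=71890; k=2: 53130+0+46·33·26=92598 → min 71890 | A_2..A_4: k=2: 0+3432+35·33·4=8052; k=3: 30030+0+35·26·4=33670 → min 8052 | A_3..A_5: k=3: 0+2808+33·26·27=25974; k=4: 3432+0+33·4·27=6996 → min 6996 | A_4..A_6: k=4: 0+3672+26·4·34=7208; k=5: 2808+0+26·27·34=26676 → min 7208.
Length 4: A_1..A_4: k=1: 0+8052+46·35·4=14492; k=2: 53130+3432+46·33·4=62634; k=3: 71890+0+46·26·4=76674 → min 14492 | A_2..A_5: k=2: 0+6996+35·33·27=38181; k=3: 30030+2808+35·26·27=57408; k=4: 8052+0+35·4·27=11832 → min 11832 | A_3..A_6: k=3: 0+7208+33·26·34=36380; k=4: 3432+3672+33·4·34=11592; k=5: 6996+0+33·27·34=37290 → min 11592.
Length 5: A_1..A_5: k=1: 0+11832+46·35·27=55302; k=2: 53130+6996+46·33·27=101112; k=3: 71890+2808+46·26·27=106990; k=4: 14492+0+46·4·27=19460 → min 19460 | A_2..A_6: k=2: 0+11592+35·33·34=50862; k=3: 30030+7208+35·26·34=68178; k=4: 8052+3672+35·4·34=16484; k=5: 11832+0+35·27·34=43962 → min 16484.
Top-level splits: k=1: (A_1..A_1)·(A_2..A_6) → 0+16484+46·35·34 = 71224; k=2: (A_1..A_2)·(A_3..A_6) → 53130+11592+46·33·34 = 116334; k=3: (A_1..A_3)·(A_4..A_6) → 71890+7208+46·26·34 = 119762; k=4: (A_1..A_4)·(A_5..A_6) → 14492+3672+46·4·34 = 24420; k=5: (A_1..A_5)·(A_6..A_6) → 19460+0+46·27·34 = 61688.
Best split is after A_4, i.e. k = 4.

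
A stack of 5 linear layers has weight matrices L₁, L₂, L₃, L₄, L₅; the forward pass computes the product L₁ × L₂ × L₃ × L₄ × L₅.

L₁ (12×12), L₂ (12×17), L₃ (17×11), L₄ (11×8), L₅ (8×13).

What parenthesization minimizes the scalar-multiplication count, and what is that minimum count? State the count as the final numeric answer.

Adjacent pairs: L₁L₂ = 12·12·17 = 2448; L₂L₃ = 12·17·11 = 2244; L₃L₄ = 17·11·8 = 1496; L₄L₅ = 11·8·13 = 1144.
Length 3: L₁..L₃: k=1: 0+2244+12·12·11=3828; k=2: 2448+0+12·17·11=4692 → min 3828 | L₂..L₄: k=2: 0+1496+12·17·8=3128; k=3: 2244+0+12·11·8=3300 → min 3128 | L₃..L₅: k=3: 0+1144+17·11·13=3575; k=4: 1496+0+17·8·13=3264 → min 3264.
Length 4: L₁..L₄: k=1: 0+3128+12·12·8=4280; k=2: 2448+1496+12·17·8=5576; k=3: 3828+0+12·11·8=4884 → min 4280 | L₂..L₅: k=2: 0+3264+12·17·13=5916; k=3: 2244+1144+12·11·13=5104; k=4: 3128+0+12·8·13=4376 → min 4376.
Length 5: L₁..L₅: k=1: 0+4376+12·12·13=6248; k=2: 2448+3264+12·17·13=8364; k=3: 3828+1144+12·11·13=6688; k=4: 4280+0+12·8·13=5528 → min 5528.
Optimal parenthesization: ((L₁ × (L₂ × (L₃ × L₄))) × L₅) with cost 5528.

5528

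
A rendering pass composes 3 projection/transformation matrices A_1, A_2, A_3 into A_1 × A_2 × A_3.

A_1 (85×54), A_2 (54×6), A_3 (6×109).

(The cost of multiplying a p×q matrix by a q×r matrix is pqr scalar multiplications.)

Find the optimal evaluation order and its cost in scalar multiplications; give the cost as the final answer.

(A_1 × (A_2 × A_3)): cost 535626.
((A_1 × A_2) × A_3): cost 83130.
Optimal: ((A_1 × A_2) × A_3) with cost 83130.

83130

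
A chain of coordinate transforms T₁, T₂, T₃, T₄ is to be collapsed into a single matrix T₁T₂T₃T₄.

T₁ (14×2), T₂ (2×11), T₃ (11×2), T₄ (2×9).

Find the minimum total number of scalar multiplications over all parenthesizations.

332

Adjacent pairs: T₁T₂ = 14·2·11 = 308; T₂T₃ = 2·11·2 = 44; T₃T₄ = 11·2·9 = 198.
Length 3: T₁..T₃: k=1: 0+44+14·2·2=100; k=2: 308+0+14·11·2=616 → min 100 | T₂..T₄: k=2: 0+198+2·11·9=396; k=3: 44+0+2·2·9=80 → min 80.
Length 4: T₁..T₄: k=1: 0+80+14·2·9=332; k=2: 308+198+14·11·9=1892; k=3: 100+0+14·2·9=352 → min 332.
Optimal order: (T₁((T₂T₃)T₄)) with cost 332.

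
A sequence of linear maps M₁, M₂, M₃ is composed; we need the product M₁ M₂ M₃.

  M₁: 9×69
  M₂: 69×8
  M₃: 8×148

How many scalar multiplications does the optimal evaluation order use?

15624

Order (M₁ (M₂ M₃)): (M₂ M₃): 69×8 by 8×148 → 69×148, cost 69·8·148 = 81696; (M₁ (M₂ M₃)): 9×69 by 69×148 → 9×148, cost 9·69·148 = 91908; cumulative 173604. Total 173604.
Order ((M₁ M₂) M₃): (M₁ M₂): 9×69 by 69×8 → 9×8, cost 9·69·8 = 4968; ((M₁ M₂) M₃): 9×8 by 8×148 → 9×148, cost 9·8·148 = 10656; cumulative 15624. Total 15624.
Minimum: 15624.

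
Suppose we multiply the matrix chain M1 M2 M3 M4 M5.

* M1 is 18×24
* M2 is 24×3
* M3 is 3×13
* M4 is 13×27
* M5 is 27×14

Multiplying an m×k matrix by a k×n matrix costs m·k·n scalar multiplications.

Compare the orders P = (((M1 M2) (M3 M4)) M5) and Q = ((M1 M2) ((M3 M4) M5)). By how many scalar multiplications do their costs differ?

Order P = (((M1 M2) (M3 M4)) M5): (M1 M2): 18×24 by 24×3 → 18×3, cost 18·24·3 = 1296; (M3 M4): 3×13 by 13×27 → 3×27, cost 3·13·27 = 1053; ((M1 M2) (M3 M4)): 18×3 by 3×27 → 18×27, cost 18·3·27 = 1458; cumulative 3807; (((M1 M2) (M3 M4)) M5): 18×27 by 27×14 → 18×14, cost 18·27·14 = 6804; cumulative 10611. Total 10611.
Order Q = ((M1 M2) ((M3 M4) M5)): (M1 M2): 18×24 by 24×3 → 18×3, cost 18·24·3 = 1296; (M3 M4): 3×13 by 13×27 → 3×27, cost 3·13·27 = 1053; ((M3 M4) M5): 3×27 by 27×14 → 3×14, cost 3·27·14 = 1134; cumulative 2187; ((M1 M2) ((M3 M4) M5)): 18×3 by 3×14 → 18×14, cost 18·3·14 = 756; cumulative 4239. Total 4239.
Difference: |10611 − 4239| = 6372.

6372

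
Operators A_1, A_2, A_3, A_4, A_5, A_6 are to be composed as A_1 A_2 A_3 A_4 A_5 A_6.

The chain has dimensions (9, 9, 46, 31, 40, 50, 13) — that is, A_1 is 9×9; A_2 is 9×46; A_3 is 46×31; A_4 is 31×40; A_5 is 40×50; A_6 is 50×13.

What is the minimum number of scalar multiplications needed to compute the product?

48897

Adjacent pairs: A_1A_2 = 9·9·46 = 3726; A_2A_3 = 9·46·31 = 12834; A_3A_4 = 46·31·40 = 57040; A_4A_5 = 31·40·50 = 62000; A_5A_6 = 40·50·13 = 26000.
Length 3: A_1..A_3: k=1: 0+12834+9·9·31=15345; k=2: 3726+0+9·46·31=16560 → min 15345 | A_2..A_4: k=2: 0+57040+9·46·40=73600; k=3: 12834+0+9·31·40=23994 → min 23994 | A_3..A_5: k=3: 0+62000+46·31·50=133300; k=4: 57040+0+46·40·50=149040 → min 133300 | A_4..A_6: k=4: 0+26000+31·40·13=42120; k=5: 62000+0+31·50·13=82150 → min 42120.
Length 4: A_1..A_4: k=1: 0+23994+9·9·40=27234; k=2: 3726+57040+9·46·40=77326; k=3: 15345+0+9·31·40=26505 → min 26505 | A_2..A_5: k=2: 0+133300+9·46·50=154000; k=3: 12834+62000+9·31·50=88784; k=4: 23994+0+9·40·50=41994 → min 41994 | A_3..A_6: k=3: 0+42120+46·31·13=60658; k=4: 57040+26000+46·40·13=106960; k=5: 133300+0+46·50·13=163200 → min 60658.
Length 5: A_1..A_5: k=1: 0+41994+9·9·50=46044; k=2: 3726+133300+9·46·50=157726; k=3: 15345+62000+9·31·50=91295; k=4: 26505+0+9·40·50=44505 → min 44505 | A_2..A_6: k=2: 0+60658+9·46·13=66040; k=3: 12834+42120+9·31·13=58581; k=4: 23994+26000+9·40·13=54674; k=5: 41994+0+9·50·13=47844 → min 47844.
Length 6: A_1..A_6: k=1: 0+47844+9·9·13=48897; k=2: 3726+60658+9·46·13=69766; k=3: 15345+42120+9·31·13=61092; k=4: 26505+26000+9·40·13=57185; k=5: 44505+0+9·50·13=50355 → min 48897.
Optimal order: (A_1 ((((A_2 A_3) A_4) A_5) A_6)) with cost 48897.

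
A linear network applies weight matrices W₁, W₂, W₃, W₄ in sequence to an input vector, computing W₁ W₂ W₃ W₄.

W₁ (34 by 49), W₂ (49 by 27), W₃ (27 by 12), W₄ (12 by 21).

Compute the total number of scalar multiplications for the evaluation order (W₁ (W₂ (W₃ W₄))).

(W₃ W₄): 27×12 by 12×21 → 27×21, cost 27·12·21 = 6804
(W₂ (W₃ W₄)): 49×27 by 27×21 → 49×21, cost 49·27·21 = 27783; cumulative 34587
(W₁ (W₂ (W₃ W₄))): 34×49 by 49×21 → 34×21, cost 34·49·21 = 34986; cumulative 69573
Total: 69573 scalar multiplications.

69573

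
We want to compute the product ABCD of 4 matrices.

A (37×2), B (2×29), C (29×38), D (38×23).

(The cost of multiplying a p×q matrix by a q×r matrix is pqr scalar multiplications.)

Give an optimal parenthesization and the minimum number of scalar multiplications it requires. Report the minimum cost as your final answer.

5654

Adjacent pairs: AB = 37·2·29 = 2146; BC = 2·29·38 = 2204; CD = 29·38·23 = 25346.
Length 3: A..C: k=1: 0+2204+37·2·38=5016; k=2: 2146+0+37·29·38=42920 → min 5016 | B..D: k=2: 0+25346+2·29·23=26680; k=3: 2204+0+2·38·23=3952 → min 3952.
Length 4: A..D: k=1: 0+3952+37·2·23=5654; k=2: 2146+25346+37·29·23=52171; k=3: 5016+0+37·38·23=37354 → min 5654.
Optimal parenthesization: (A((BC)D)) with cost 5654.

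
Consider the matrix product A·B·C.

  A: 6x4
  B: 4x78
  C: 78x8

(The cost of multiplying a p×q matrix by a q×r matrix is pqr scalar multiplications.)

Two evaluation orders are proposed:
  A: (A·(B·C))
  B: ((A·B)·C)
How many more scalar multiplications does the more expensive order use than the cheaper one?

Order A = (A·(B·C)): (B·C): 4×78 by 78×8 → 4×8, cost 4·78·8 = 2496; (A·(B·C)): 6×4 by 4×8 → 6×8, cost 6·4·8 = 192; cumulative 2688. Total 2688.
Order B = ((A·B)·C): (A·B): 6×4 by 4×78 → 6×78, cost 6·4·78 = 1872; ((A·B)·C): 6×78 by 78×8 → 6×8, cost 6·78·8 = 3744; cumulative 5616. Total 5616.
Difference: |2688 − 5616| = 2928.

2928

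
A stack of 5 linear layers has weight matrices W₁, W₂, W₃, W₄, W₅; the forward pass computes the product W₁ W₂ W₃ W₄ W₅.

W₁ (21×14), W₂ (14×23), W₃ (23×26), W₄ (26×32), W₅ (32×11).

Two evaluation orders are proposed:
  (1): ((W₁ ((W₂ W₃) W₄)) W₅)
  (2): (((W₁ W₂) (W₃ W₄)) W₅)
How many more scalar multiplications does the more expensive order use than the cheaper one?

11926

Order (1) = ((W₁ ((W₂ W₃) W₄)) W₅): (W₂ W₃): 14×23 by 23×26 → 14×26, cost 14·23·26 = 8372; ((W₂ W₃) W₄): 14×26 by 26×32 → 14×32, cost 14·26·32 = 11648; cumulative 20020; (W₁ ((W₂ W₃) W₄)): 21×14 by 14×32 → 21×32, cost 21·14·32 = 9408; cumulative 29428; ((W₁ ((W₂ W₃) W₄)) W₅): 21×32 by 32×11 → 21×11, cost 21·32·11 = 7392; cumulative 36820. Total 36820.
Order (2) = (((W₁ W₂) (W₃ W₄)) W₅): (W₁ W₂): 21×14 by 14×23 → 21×23, cost 21·14·23 = 6762; (W₃ W₄): 23×26 by 26×32 → 23×32, cost 23·26·32 = 19136; ((W₁ W₂) (W₃ W₄)): 21×23 by 23×32 → 21×32, cost 21·23·32 = 15456; cumulative 41354; (((W₁ W₂) (W₃ W₄)) W₅): 21×32 by 32×11 → 21×11, cost 21·32·11 = 7392; cumulative 48746. Total 48746.
Difference: |36820 − 48746| = 11926.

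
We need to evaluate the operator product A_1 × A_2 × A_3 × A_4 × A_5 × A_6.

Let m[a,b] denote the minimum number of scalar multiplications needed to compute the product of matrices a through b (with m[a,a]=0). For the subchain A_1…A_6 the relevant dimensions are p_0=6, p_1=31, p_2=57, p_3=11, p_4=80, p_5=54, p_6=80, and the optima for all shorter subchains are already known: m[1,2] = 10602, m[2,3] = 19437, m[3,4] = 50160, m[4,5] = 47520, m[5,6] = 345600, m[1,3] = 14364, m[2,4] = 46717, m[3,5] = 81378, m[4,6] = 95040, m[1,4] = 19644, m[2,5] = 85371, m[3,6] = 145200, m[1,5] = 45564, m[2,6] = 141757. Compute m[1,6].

m[1,6] = min over k∈[1,5] of m[1,k]+m[k+1,6]+p_{0}·p_k·p_{6}.
k=1: 0 + 141757 + 6·31·80 = 156637; k=2: 10602 + 145200 + 6·57·80 = 183162; k=3: 14364 + 95040 + 6·11·80 = 114684; k=4: 19644 + 345600 + 6·80·80 = 403644; k=5: 45564 + 0 + 6·54·80 = 71484.
Minimum: 71484 at k=5.

71484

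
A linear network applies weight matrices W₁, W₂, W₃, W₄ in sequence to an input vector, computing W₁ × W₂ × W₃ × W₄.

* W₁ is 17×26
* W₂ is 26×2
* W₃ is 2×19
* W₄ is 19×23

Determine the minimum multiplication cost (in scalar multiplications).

Adjacent pairs: W₁W₂ = 17·26·2 = 884; W₂W₃ = 26·2·19 = 988; W₃W₄ = 2·19·23 = 874.
Length 3: W₁..W₃: k=1: 0+988+17·26·19=9386; k=2: 884+0+17·2·19=1530 → min 1530 | W₂..W₄: k=2: 0+874+26·2·23=2070; k=3: 988+0+26·19·23=12350 → min 2070.
Length 4: W₁..W₄: k=1: 0+2070+17·26·23=12236; k=2: 884+874+17·2·23=2540; k=3: 1530+0+17·19·23=8959 → min 2540.
Optimal order: ((W₁ × W₂) × (W₃ × W₄)) with cost 2540.

2540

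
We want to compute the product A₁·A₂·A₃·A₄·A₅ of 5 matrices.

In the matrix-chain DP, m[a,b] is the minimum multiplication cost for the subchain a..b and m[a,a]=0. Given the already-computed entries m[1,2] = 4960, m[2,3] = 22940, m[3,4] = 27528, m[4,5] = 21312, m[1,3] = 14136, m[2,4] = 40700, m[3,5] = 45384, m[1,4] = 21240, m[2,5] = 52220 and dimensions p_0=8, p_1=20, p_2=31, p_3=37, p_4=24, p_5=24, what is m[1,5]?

m[1,5] = min over k∈[1,4] of m[1,k]+m[k+1,5]+p_{0}·p_k·p_{5}.
k=1: 0 + 52220 + 8·20·24 = 56060; k=2: 4960 + 45384 + 8·31·24 = 56296; k=3: 14136 + 21312 + 8·37·24 = 42552; k=4: 21240 + 0 + 8·24·24 = 25848.
Minimum: 25848 at k=4.

25848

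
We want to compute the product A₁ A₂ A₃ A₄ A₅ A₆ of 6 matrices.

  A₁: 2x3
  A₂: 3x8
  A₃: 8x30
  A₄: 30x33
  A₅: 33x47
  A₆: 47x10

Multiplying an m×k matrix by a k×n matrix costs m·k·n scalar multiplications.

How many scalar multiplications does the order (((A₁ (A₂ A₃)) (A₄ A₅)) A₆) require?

51190

(A₂ A₃): 3×8 by 8×30 → 3×30, cost 3·8·30 = 720
(A₁ (A₂ A₃)): 2×3 by 3×30 → 2×30, cost 2·3·30 = 180; cumulative 900
(A₄ A₅): 30×33 by 33×47 → 30×47, cost 30·33·47 = 46530
((A₁ (A₂ A₃)) (A₄ A₅)): 2×30 by 30×47 → 2×47, cost 2·30·47 = 2820; cumulative 50250
(((A₁ (A₂ A₃)) (A₄ A₅)) A₆): 2×47 by 47×10 → 2×10, cost 2·47·10 = 940; cumulative 51190
Total: 51190 scalar multiplications.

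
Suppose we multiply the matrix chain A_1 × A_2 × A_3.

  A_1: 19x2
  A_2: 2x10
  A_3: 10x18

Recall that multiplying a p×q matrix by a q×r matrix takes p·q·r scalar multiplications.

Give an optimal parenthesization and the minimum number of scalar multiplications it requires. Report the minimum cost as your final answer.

1044

(A_1 × (A_2 × A_3)): cost 1044.
((A_1 × A_2) × A_3): cost 3800.
Optimal: (A_1 × (A_2 × A_3)) with cost 1044.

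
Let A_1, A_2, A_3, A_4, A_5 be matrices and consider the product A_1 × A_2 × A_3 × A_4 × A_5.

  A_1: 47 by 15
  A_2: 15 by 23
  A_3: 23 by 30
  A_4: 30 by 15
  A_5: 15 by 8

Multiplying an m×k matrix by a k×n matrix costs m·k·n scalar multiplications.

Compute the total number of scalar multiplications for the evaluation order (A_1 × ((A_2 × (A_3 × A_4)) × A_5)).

(A_3 × A_4): 23×30 by 30×15 → 23×15, cost 23·30·15 = 10350
(A_2 × (A_3 × A_4)): 15×23 by 23×15 → 15×15, cost 15·23·15 = 5175; cumulative 15525
((A_2 × (A_3 × A_4)) × A_5): 15×15 by 15×8 → 15×8, cost 15·15·8 = 1800; cumulative 17325
(A_1 × ((A_2 × (A_3 × A_4)) × A_5)): 47×15 by 15×8 → 47×8, cost 47·15·8 = 5640; cumulative 22965
Total: 22965 scalar multiplications.

22965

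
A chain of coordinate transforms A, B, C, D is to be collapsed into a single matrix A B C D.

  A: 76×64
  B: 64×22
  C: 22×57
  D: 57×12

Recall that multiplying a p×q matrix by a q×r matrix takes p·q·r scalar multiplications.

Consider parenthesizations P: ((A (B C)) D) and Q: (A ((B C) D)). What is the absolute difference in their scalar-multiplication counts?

227088

Order P = ((A (B C)) D): (B C): 64×22 by 22×57 → 64×57, cost 64·22·57 = 80256; (A (B C)): 76×64 by 64×57 → 76×57, cost 76·64·57 = 277248; cumulative 357504; ((A (B C)) D): 76×57 by 57×12 → 76×12, cost 76·57·12 = 51984; cumulative 409488. Total 409488.
Order Q = (A ((B C) D)): (B C): 64×22 by 22×57 → 64×57, cost 64·22·57 = 80256; ((B C) D): 64×57 by 57×12 → 64×12, cost 64·57·12 = 43776; cumulative 124032; (A ((B C) D)): 76×64 by 64×12 → 76×12, cost 76·64·12 = 58368; cumulative 182400. Total 182400.
Difference: |409488 − 182400| = 227088.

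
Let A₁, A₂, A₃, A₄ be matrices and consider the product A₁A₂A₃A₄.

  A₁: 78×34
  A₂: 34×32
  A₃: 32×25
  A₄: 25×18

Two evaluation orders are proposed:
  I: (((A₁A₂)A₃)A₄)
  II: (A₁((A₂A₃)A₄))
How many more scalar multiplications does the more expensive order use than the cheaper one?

Order I = (((A₁A₂)A₃)A₄): (A₁A₂): 78×34 by 34×32 → 78×32, cost 78·34·32 = 84864; ((A₁A₂)A₃): 78×32 by 32×25 → 78×25, cost 78·32·25 = 62400; cumulative 147264; (((A₁A₂)A₃)A₄): 78×25 by 25×18 → 78×18, cost 78·25·18 = 35100; cumulative 182364. Total 182364.
Order II = (A₁((A₂A₃)A₄)): (A₂A₃): 34×32 by 32×25 → 34×25, cost 34·32·25 = 27200; ((A₂A₃)A₄): 34×25 by 25×18 → 34×18, cost 34·25·18 = 15300; cumulative 42500; (A₁((A₂A₃)A₄)): 78×34 by 34×18 → 78×18, cost 78·34·18 = 47736; cumulative 90236. Total 90236.
Difference: |182364 − 90236| = 92128.

92128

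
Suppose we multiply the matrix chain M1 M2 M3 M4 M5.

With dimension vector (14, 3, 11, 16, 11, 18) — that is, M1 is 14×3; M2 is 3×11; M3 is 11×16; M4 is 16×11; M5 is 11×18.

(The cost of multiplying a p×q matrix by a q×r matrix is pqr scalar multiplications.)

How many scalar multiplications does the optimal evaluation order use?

Adjacent pairs: M1M2 = 14·3·11 = 462; M2M3 = 3·11·16 = 528; M3M4 = 11·16·11 = 1936; M4M5 = 16·11·18 = 3168.
Length 3: M1..M3: k=1: 0+528+14·3·16=1200; k=2: 462+0+14·11·16=2926 → min 1200 | M2..M4: k=2: 0+1936+3·11·11=2299; k=3: 528+0+3·16·11=1056 → min 1056 | M3..M5: k=3: 0+3168+11·16·18=6336; k=4: 1936+0+11·11·18=4114 → min 4114.
Length 4: M1..M4: k=1: 0+1056+14·3·11=1518; k=2: 462+1936+14·11·11=4092; k=3: 1200+0+14·16·11=3664 → min 1518 | M2..M5: k=2: 0+4114+3·11·18=4708; k=3: 528+3168+3·16·18=4560; k=4: 1056+0+3·11·18=1650 → min 1650.
Length 5: M1..M5: k=1: 0+1650+14·3·18=2406; k=2: 462+4114+14·11·18=7348; k=3: 1200+3168+14·16·18=8400; k=4: 1518+0+14·11·18=4290 → min 2406.
Optimal order: (M1 (((M2 M3) M4) M5)) with cost 2406.

2406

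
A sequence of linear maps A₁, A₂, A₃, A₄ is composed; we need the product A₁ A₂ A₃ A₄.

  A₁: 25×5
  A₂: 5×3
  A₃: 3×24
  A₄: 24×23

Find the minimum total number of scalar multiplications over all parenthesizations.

3756

Adjacent pairs: A₁A₂ = 25·5·3 = 375; A₂A₃ = 5·3·24 = 360; A₃A₄ = 3·24·23 = 1656.
Length 3: A₁..A₃: k=1: 0+360+25·5·24=3360; k=2: 375+0+25·3·24=2175 → min 2175 | A₂..A₄: k=2: 0+1656+5·3·23=2001; k=3: 360+0+5·24·23=3120 → min 2001.
Length 4: A₁..A₄: k=1: 0+2001+25·5·23=4876; k=2: 375+1656+25·3·23=3756; k=3: 2175+0+25·24·23=15975 → min 3756.
Optimal order: ((A₁ A₂) (A₃ A₄)) with cost 3756.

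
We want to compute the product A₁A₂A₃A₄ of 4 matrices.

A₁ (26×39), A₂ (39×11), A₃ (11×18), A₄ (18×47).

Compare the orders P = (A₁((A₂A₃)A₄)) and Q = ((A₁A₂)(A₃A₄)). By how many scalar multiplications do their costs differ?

Order P = (A₁((A₂A₃)A₄)): (A₂A₃): 39×11 by 11×18 → 39×18, cost 39·11·18 = 7722; ((A₂A₃)A₄): 39×18 by 18×47 → 39×47, cost 39·18·47 = 32994; cumulative 40716; (A₁((A₂A₃)A₄)): 26×39 by 39×47 → 26×47, cost 26·39·47 = 47658; cumulative 88374. Total 88374.
Order Q = ((A₁A₂)(A₃A₄)): (A₁A₂): 26×39 by 39×11 → 26×11, cost 26·39·11 = 11154; (A₃A₄): 11×18 by 18×47 → 11×47, cost 11·18·47 = 9306; ((A₁A₂)(A₃A₄)): 26×11 by 11×47 → 26×47, cost 26·11·47 = 13442; cumulative 33902. Total 33902.
Difference: |88374 − 33902| = 54472.

54472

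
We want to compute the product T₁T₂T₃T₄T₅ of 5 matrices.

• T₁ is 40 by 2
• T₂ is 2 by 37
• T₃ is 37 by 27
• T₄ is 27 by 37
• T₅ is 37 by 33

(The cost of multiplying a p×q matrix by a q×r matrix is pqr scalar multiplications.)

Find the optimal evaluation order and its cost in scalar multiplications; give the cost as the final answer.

Adjacent pairs: T₁T₂ = 40·2·37 = 2960; T₂T₃ = 2·37·27 = 1998; T₃T₄ = 37·27·37 = 36963; T₄T₅ = 27·37·33 = 32967.
Length 3: T₁..T₃: k=1: 0+1998+40·2·27=4158; k=2: 2960+0+40·37·27=42920 → min 4158 | T₂..T₄: k=2: 0+36963+2·37·37=39701; k=3: 1998+0+2·27·37=3996 → min 3996 | T₃..T₅: k=3: 0+32967+37·27·33=65934; k=4: 36963+0+37·37·33=82140 → min 65934.
Length 4: T₁..T₄: k=1: 0+3996+40·2·37=6956; k=2: 2960+36963+40·37·37=94683; k=3: 4158+0+40·27·37=44118 → min 6956 | T₂..T₅: k=2: 0+65934+2·37·33=68376; k=3: 1998+32967+2·27·33=36747; k=4: 3996+0+2·37·33=6438 → min 6438.
Length 5: T₁..T₅: k=1: 0+6438+40·2·33=9078; k=2: 2960+65934+40·37·33=117734; k=3: 4158+32967+40·27·33=72765; k=4: 6956+0+40·37·33=55796 → min 9078.
Optimal parenthesization: (T₁(((T₂T₃)T₄)T₅)) with cost 9078.

9078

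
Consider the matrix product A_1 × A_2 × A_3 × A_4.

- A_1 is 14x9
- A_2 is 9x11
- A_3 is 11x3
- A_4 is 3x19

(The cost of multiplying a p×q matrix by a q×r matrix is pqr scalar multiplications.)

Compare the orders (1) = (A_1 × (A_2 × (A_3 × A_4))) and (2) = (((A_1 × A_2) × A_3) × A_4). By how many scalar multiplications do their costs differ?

2256

Order (1) = (A_1 × (A_2 × (A_3 × A_4))): (A_3 × A_4): 11×3 by 3×19 → 11×19, cost 11·3·19 = 627; (A_2 × (A_3 × A_4)): 9×11 by 11×19 → 9×19, cost 9·11·19 = 1881; cumulative 2508; (A_1 × (A_2 × (A_3 × A_4))): 14×9 by 9×19 → 14×19, cost 14·9·19 = 2394; cumulative 4902. Total 4902.
Order (2) = (((A_1 × A_2) × A_3) × A_4): (A_1 × A_2): 14×9 by 9×11 → 14×11, cost 14·9·11 = 1386; ((A_1 × A_2) × A_3): 14×11 by 11×3 → 14×3, cost 14·11·3 = 462; cumulative 1848; (((A_1 × A_2) × A_3) × A_4): 14×3 by 3×19 → 14×19, cost 14·3·19 = 798; cumulative 2646. Total 2646.
Difference: |4902 − 2646| = 2256.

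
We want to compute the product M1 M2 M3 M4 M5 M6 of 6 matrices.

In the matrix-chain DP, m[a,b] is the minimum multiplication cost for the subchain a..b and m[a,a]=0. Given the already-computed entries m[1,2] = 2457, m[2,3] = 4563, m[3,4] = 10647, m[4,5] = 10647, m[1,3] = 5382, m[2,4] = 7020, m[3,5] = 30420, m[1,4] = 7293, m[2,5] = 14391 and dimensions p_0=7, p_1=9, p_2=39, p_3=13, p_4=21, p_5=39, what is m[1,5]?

13026

m[1,5] = min over k∈[1,4] of m[1,k]+m[k+1,5]+p_{0}·p_k·p_{5}.
k=1: 0 + 14391 + 7·9·39 = 16848; k=2: 2457 + 30420 + 7·39·39 = 43524; k=3: 5382 + 10647 + 7·13·39 = 19578; k=4: 7293 + 0 + 7·21·39 = 13026.
Minimum: 13026 at k=4.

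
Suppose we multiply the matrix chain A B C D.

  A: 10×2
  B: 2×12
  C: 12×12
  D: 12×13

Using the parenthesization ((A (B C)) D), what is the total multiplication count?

(B C): 2×12 by 12×12 → 2×12, cost 2·12·12 = 288
(A (B C)): 10×2 by 2×12 → 10×12, cost 10·2·12 = 240; cumulative 528
((A (B C)) D): 10×12 by 12×13 → 10×13, cost 10·12·13 = 1560; cumulative 2088
Total: 2088 scalar multiplications.

2088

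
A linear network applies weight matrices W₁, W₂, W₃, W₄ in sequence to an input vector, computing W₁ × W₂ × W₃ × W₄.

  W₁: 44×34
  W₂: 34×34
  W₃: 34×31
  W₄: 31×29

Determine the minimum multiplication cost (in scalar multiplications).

Adjacent pairs: W₁W₂ = 44·34·34 = 50864; W₂W₃ = 34·34·31 = 35836; W₃W₄ = 34·31·29 = 30566.
Length 3: W₁..W₃: k=1: 0+35836+44·34·31=82212; k=2: 50864+0+44·34·31=97240 → min 82212 | W₂..W₄: k=2: 0+30566+34·34·29=64090; k=3: 35836+0+34·31·29=66402 → min 64090.
Length 4: W₁..W₄: k=1: 0+64090+44·34·29=107474; k=2: 50864+30566+44·34·29=124814; k=3: 82212+0+44·31·29=121768 → min 107474.
Optimal order: (W₁ × (W₂ × (W₃ × W₄))) with cost 107474.

107474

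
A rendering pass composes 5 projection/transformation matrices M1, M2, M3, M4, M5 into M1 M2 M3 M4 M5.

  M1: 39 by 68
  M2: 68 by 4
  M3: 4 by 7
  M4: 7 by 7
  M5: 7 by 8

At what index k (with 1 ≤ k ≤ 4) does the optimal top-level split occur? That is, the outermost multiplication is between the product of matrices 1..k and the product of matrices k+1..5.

2

Adjacent pairs: M1M2 = 39·68·4 = 10608; M2M3 = 68·4·7 = 1904; M3M4 = 4·7·7 = 196; M4M5 = 7·7·8 = 392.
Length 3: M1..M3: k=1: 0+1904+39·68·7=20468; k=2: 10608+0+39·4·7=11700 → min 11700 | M2..M4: k=2: 0+196+68·4·7=2100; k=3: 1904+0+68·7·7=5236 → min 2100 | M3..M5: k=3: 0+392+4·7·8=616; k=4: 196+0+4·7·8=420 → min 420.
Length 4: M1..M4: k=1: 0+2100+39·68·7=20664; k=2: 10608+196+39·4·7=11896; k=3: 11700+0+39·7·7=13611 → min 11896 | M2..M5: k=2: 0+420+68·4·8=2596; k=3: 1904+392+68·7·8=6104; k=4: 2100+0+68·7·8=5908 → min 2596.
Top-level splits: k=1: (M1..M1)·(M2..M5) → 0+2596+39·68·8 = 23812; k=2: (M1..M2)·(M3..M5) → 10608+420+39·4·8 = 12276; k=3: (M1..M3)·(M4..M5) → 11700+392+39·7·8 = 14276; k=4: (M1..M4)·(M5..M5) → 11896+0+39·7·8 = 14080.
Best split is after M2, i.e. k = 2.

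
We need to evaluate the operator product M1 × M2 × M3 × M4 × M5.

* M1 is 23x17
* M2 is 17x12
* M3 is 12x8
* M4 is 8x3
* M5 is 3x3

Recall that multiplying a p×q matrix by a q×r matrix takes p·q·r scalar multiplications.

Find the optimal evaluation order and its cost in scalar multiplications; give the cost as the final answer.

Adjacent pairs: M1M2 = 23·17·12 = 4692; M2M3 = 17·12·8 = 1632; M3M4 = 12·8·3 = 288; M4M5 = 8·3·3 = 72.
Length 3: M1..M3: k=1: 0+1632+23·17·8=4760; k=2: 4692+0+23·12·8=6900 → min 4760 | M2..M4: k=2: 0+288+17·12·3=900; k=3: 1632+0+17·8·3=2040 → min 900 | M3..M5: k=3: 0+72+12·8·3=360; k=4: 288+0+12·3·3=396 → min 360.
Length 4: M1..M4: k=1: 0+900+23·17·3=2073; k=2: 4692+288+23·12·3=5808; k=3: 4760+0+23·8·3=5312 → min 2073 | M2..M5: k=2: 0+360+17·12·3=972; k=3: 1632+72+17·8·3=2112; k=4: 900+0+17·3·3=1053 → min 972.
Length 5: M1..M5: k=1: 0+972+23·17·3=2145; k=2: 4692+360+23·12·3=5880; k=3: 4760+72+23·8·3=5384; k=4: 2073+0+23·3·3=2280 → min 2145.
Optimal parenthesization: (M1 × (M2 × (M3 × (M4 × M5)))) with cost 2145.

2145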